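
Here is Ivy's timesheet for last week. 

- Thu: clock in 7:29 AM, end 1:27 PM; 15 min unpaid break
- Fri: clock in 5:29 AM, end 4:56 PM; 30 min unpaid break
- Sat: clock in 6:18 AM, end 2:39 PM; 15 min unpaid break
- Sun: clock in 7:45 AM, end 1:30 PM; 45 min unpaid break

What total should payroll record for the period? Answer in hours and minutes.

29 h 46 min

Thu: 7:29 AM–1:27 PM = 5 h 58 min; less 15 min break → 5 h 43 min
Fri: 5:29 AM–4:56 PM = 11 h 27 min; less 30 min break → 10 h 57 min
Sat: 6:18 AM–2:39 PM = 8 h 21 min; less 15 min break → 8 h 6 min
Sun: 7:45 AM–1:30 PM = 5 h 45 min; less 45 min break → 5 h 0 min
Total: 5 h 43 min + 10 h 57 min + 8 h 6 min + 5 h 0 min = 29 h 46 min.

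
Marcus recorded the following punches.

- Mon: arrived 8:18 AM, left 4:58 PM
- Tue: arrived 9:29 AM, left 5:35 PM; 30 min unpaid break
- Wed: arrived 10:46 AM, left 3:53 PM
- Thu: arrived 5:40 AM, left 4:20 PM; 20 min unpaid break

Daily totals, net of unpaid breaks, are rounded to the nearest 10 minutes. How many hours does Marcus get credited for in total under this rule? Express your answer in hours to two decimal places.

31.83 hours

Mon: 8:18 AM–4:58 PM = 8 h 40 min → rounds to 8 h 40 min
Tue: 9:29 AM–5:35 PM = 8 h 6 min − 30 min = 7 h 36 min → rounds to 7 h 40 min
Wed: 10:46 AM–3:53 PM = 5 h 7 min → rounds to 5 h 10 min
Thu: 5:40 AM–4:20 PM = 10 h 40 min − 20 min = 10 h 20 min → rounds to 10 h 20 min
Total credited: 31 h 50 min.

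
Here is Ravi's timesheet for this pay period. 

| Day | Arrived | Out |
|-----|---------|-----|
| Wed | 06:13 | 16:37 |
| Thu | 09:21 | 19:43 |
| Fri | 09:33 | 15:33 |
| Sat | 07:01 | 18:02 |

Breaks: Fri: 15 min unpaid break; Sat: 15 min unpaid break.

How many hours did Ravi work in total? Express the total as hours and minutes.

37 h 17 min

Wed: 06:13–16:37 = 10 h 24 min
Thu: 09:21–19:43 = 10 h 22 min
Fri: 09:33–15:33 = 6 h 0 min; less 15 min break → 5 h 45 min
Sat: 07:01–18:02 = 11 h 1 min; less 15 min break → 10 h 46 min
Total: 10 h 24 min + 10 h 22 min + 5 h 45 min + 10 h 46 min = 37 h 17 min.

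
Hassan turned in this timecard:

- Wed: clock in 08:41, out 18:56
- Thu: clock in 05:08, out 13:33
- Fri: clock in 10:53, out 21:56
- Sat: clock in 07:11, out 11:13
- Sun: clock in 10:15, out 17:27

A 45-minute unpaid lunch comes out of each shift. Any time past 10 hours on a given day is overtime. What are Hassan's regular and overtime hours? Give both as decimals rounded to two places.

Regular 36.90 hours, overtime 0.30 hours

Wed: 08:41–18:56 = 10 h 15 min; less 45 min break → 9 h 30 min
Thu: 05:08–13:33 = 8 h 25 min; less 45 min break → 7 h 40 min
Fri: 10:53–21:56 = 11 h 3 min; less 45 min break → 10 h 18 min
Sat: 07:11–11:13 = 4 h 2 min; less 45 min break → 3 h 17 min
Sun: 10:15–17:27 = 7 h 12 min; less 45 min break → 6 h 27 min
Wed reg 9 h 30 min / OT 0 h 0 min; Thu reg 7 h 40 min / OT 0 h 0 min; Fri reg 10 h 0 min / OT 0 h 18 min; Sat reg 3 h 17 min / OT 0 h 0 min; Sun reg 6 h 27 min / OT 0 h 0 min.
Totals: regular 36 h 54 min, overtime 0 h 18 min.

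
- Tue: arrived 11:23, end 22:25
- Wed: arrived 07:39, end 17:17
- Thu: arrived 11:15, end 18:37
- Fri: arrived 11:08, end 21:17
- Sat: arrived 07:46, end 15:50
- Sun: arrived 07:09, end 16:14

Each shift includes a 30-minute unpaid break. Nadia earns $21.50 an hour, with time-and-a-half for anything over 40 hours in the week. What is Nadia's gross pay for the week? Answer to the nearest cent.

$1257.75

Tue: 11:23–22:25 = 11 h 2 min; less 30 min break → 10 h 32 min
Wed: 07:39–17:17 = 9 h 38 min; less 30 min break → 9 h 8 min
Thu: 11:15–18:37 = 7 h 22 min; less 30 min break → 6 h 52 min
Fri: 11:08–21:17 = 10 h 9 min; less 30 min break → 9 h 39 min
Sat: 07:46–15:50 = 8 h 4 min; less 30 min break → 7 h 34 min
Sun: 07:09–16:14 = 9 h 5 min; less 30 min break → 8 h 35 min
Total worked: 52 h 20 min = 3140 min.
Regular 40 h 0 min = 2400 min at $21.50/h; overtime 12 h 20 min = 740 min at $32.25/h.
Pay = (2400 × $21.50 + 740 × $32.25) ÷ 60 = $1257.75.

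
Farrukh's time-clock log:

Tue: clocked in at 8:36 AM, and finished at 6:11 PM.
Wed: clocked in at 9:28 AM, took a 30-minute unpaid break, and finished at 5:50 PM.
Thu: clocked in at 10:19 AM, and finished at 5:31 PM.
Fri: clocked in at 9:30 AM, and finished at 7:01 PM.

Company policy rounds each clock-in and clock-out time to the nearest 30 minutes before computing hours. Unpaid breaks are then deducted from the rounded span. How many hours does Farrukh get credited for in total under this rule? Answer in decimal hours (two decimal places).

Tue: in 8:36 AM→8:30 AM, out 6:11 PM→6:00 PM; 9 h 30 min
Wed: in 9:28 AM→9:30 AM, out 5:50 PM→6:00 PM; 8 h 30 min − 30 min = 8 h 0 min
Thu: in 10:19 AM→10:30 AM, out 5:31 PM→5:30 PM; 7 h 0 min
Fri: in 9:30 AM→9:30 AM, out 7:01 PM→7:00 PM; 9 h 30 min
Total credited: 34 h 0 min.

34.00 hours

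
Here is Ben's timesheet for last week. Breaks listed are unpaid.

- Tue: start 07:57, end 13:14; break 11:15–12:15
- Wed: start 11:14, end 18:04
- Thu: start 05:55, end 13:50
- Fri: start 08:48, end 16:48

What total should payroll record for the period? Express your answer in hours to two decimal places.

Tue: 07:57–13:14 = 5 h 17 min; less 60 min break → 4 h 17 min
Wed: 11:14–18:04 = 6 h 50 min
Thu: 05:55–13:50 = 7 h 55 min
Fri: 08:48–16:48 = 8 h 0 min
Total: 4 h 17 min + 6 h 50 min + 7 h 55 min + 8 h 0 min = 27 h 2 min.

27.03 hours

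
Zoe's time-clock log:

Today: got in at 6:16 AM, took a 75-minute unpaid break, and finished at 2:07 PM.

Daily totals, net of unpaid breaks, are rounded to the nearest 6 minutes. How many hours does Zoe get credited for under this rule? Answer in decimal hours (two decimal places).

Today: 6:16 AM–2:07 PM = 7 h 51 min − 75 min = 6 h 36 min → rounds to 6 h 36 min

6.60 hours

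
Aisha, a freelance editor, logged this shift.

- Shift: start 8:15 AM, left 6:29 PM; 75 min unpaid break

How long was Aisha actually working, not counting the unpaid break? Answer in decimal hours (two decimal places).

8.98 hours

Shift: 8:15 AM–6:29 PM = 10 h 14 min; less 75 min break → 8 h 59 min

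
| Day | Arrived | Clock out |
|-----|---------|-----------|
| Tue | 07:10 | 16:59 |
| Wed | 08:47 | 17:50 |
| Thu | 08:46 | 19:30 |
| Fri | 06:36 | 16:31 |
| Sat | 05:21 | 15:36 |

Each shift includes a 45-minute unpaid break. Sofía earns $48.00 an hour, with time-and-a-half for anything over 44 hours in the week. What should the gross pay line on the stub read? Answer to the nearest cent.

Tue: 07:10–16:59 = 9 h 49 min; less 45 min break → 9 h 4 min
Wed: 08:47–17:50 = 9 h 3 min; less 45 min break → 8 h 18 min
Thu: 08:46–19:30 = 10 h 44 min; less 45 min break → 9 h 59 min
Fri: 06:36–16:31 = 9 h 55 min; less 45 min break → 9 h 10 min
Sat: 05:21–15:36 = 10 h 15 min; less 45 min break → 9 h 30 min
Total worked: 46 h 1 min = 2761 min.
Regular 44 h 0 min = 2640 min at $48.00/h; overtime 2 h 1 min = 121 min at $72.00/h.
Pay = (2640 × $48.00 + 121 × $72.00) ÷ 60 = $2257.20.

$2257.20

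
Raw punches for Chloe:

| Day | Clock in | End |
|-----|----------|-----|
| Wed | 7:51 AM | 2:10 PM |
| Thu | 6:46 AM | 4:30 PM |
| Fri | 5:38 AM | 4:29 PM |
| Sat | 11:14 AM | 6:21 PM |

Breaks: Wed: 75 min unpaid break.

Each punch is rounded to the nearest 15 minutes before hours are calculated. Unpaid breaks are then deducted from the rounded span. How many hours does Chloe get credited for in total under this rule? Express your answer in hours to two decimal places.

32.75 hours

Wed: in 7:51 AM→7:45 AM, out 2:10 PM→2:15 PM; 6 h 30 min − 75 min = 5 h 15 min
Thu: in 6:46 AM→6:45 AM, out 4:30 PM→4:30 PM; 9 h 45 min
Fri: in 5:38 AM→5:45 AM, out 4:29 PM→4:30 PM; 10 h 45 min
Sat: in 11:14 AM→11:15 AM, out 6:21 PM→6:15 PM; 7 h 0 min
Total credited: 32 h 45 min.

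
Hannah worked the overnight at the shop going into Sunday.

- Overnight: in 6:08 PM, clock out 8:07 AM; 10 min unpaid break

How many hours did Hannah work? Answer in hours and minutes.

Overnight: 6:08 PM → midnight = 5 h 52 min; midnight → 8:07 AM = 8 h 7 min; span 13 h 59 min; less 10 min break → 13 h 49 min

13 h 49 min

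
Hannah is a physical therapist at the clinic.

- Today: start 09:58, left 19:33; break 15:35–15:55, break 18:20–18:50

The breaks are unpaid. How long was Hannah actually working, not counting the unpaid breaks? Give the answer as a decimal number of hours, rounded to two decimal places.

8.75 hours

Today: 09:58–19:33 = 9 h 35 min; less 50 min break → 8 h 45 min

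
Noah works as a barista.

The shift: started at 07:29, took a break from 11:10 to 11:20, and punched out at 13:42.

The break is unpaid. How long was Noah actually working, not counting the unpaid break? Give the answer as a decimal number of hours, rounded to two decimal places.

6.05 hours

The shift: 07:29–13:42 = 6 h 13 min; less 10 min break → 6 h 3 min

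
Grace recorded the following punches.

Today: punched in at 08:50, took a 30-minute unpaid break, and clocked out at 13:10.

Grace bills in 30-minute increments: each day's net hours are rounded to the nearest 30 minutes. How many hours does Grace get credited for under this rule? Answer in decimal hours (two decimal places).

Today: 08:50–13:10 = 4 h 20 min − 30 min = 3 h 50 min → rounds to 4 h 0 min

4.00 hours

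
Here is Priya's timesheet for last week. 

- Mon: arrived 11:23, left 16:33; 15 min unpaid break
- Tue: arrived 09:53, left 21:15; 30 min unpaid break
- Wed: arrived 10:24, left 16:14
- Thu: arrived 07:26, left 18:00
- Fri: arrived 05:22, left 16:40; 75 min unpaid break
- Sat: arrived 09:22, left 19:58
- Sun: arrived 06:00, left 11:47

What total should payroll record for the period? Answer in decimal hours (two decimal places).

58.62 hours

Mon: 11:23–16:33 = 5 h 10 min; less 15 min break → 4 h 55 min
Tue: 09:53–21:15 = 11 h 22 min; less 30 min break → 10 h 52 min
Wed: 10:24–16:14 = 5 h 50 min
Thu: 07:26–18:00 = 10 h 34 min
Fri: 05:22–16:40 = 11 h 18 min; less 75 min break → 10 h 3 min
Sat: 09:22–19:58 = 10 h 36 min
Sun: 06:00–11:47 = 5 h 47 min
Total: 4 h 55 min + 10 h 52 min + 5 h 50 min + 10 h 34 min + 10 h 3 min + 10 h 36 min + 5 h 47 min = 58 h 37 min.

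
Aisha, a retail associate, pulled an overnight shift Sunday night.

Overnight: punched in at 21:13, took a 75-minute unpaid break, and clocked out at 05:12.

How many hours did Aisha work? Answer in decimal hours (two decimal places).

6.73 hours

Overnight: 21:13 → midnight = 2 h 47 min; midnight → 05:12 = 5 h 12 min; span 7 h 59 min; less 75 min break → 6 h 44 min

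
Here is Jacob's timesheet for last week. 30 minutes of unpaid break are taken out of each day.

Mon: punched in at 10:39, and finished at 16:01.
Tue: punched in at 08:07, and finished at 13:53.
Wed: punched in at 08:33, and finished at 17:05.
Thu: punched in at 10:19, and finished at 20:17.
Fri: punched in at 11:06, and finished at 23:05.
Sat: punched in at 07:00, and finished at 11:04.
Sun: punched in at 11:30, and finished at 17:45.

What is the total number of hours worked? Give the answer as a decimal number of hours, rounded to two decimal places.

48.43 hours

Mon: 10:39–16:01 = 5 h 22 min; less 30 min break → 4 h 52 min
Tue: 08:07–13:53 = 5 h 46 min; less 30 min break → 5 h 16 min
Wed: 08:33–17:05 = 8 h 32 min; less 30 min break → 8 h 2 min
Thu: 10:19–20:17 = 9 h 58 min; less 30 min break → 9 h 28 min
Fri: 11:06–23:05 = 11 h 59 min; less 30 min break → 11 h 29 min
Sat: 07:00–11:04 = 4 h 4 min; less 30 min break → 3 h 34 min
Sun: 11:30–17:45 = 6 h 15 min; less 30 min break → 5 h 45 min
Total: 4 h 52 min + 5 h 16 min + 8 h 2 min + 9 h 28 min + 11 h 29 min + 3 h 34 min + 5 h 45 min = 48 h 26 min.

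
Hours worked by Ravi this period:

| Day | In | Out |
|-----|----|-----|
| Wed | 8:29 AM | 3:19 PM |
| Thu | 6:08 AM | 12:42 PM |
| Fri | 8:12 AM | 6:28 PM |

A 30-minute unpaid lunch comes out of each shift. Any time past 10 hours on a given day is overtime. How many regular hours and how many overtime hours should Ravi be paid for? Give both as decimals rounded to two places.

Regular 22.17 hours, overtime 0.00 hours

Wed: 8:29 AM–3:19 PM = 6 h 50 min; less 30 min break → 6 h 20 min
Thu: 6:08 AM–12:42 PM = 6 h 34 min; less 30 min break → 6 h 4 min
Fri: 8:12 AM–6:28 PM = 10 h 16 min; less 30 min break → 9 h 46 min
Wed reg 6 h 20 min / OT 0 h 0 min; Thu reg 6 h 4 min / OT 0 h 0 min; Fri reg 9 h 46 min / OT 0 h 0 min.
Totals: regular 22 h 10 min, overtime 0 h 0 min.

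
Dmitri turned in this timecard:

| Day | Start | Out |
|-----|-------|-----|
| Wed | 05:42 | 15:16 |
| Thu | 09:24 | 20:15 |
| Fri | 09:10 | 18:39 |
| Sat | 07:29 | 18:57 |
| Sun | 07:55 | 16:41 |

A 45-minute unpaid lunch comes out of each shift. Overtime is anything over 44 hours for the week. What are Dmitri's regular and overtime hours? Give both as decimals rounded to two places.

Wed: 05:42–15:16 = 9 h 34 min; less 45 min break → 8 h 49 min
Thu: 09:24–20:15 = 10 h 51 min; less 45 min break → 10 h 6 min
Fri: 09:10–18:39 = 9 h 29 min; less 45 min break → 8 h 44 min
Sat: 07:29–18:57 = 11 h 28 min; less 45 min break → 10 h 43 min
Sun: 07:55–16:41 = 8 h 46 min; less 45 min break → 8 h 1 min
Total worked: 46 h 23 min = 46.38 h.
Threshold 44 h → overtime 2 h 23 min, regular 44 h 0 min.

Regular 44.00 hours, overtime 2.38 hours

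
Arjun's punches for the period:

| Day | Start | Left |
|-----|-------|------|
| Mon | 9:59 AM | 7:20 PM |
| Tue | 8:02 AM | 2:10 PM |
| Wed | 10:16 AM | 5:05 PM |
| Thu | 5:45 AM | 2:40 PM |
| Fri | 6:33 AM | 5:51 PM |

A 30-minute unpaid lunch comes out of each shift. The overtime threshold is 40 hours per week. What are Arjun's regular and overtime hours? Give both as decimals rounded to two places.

Mon: 9:59 AM–7:20 PM = 9 h 21 min; less 30 min break → 8 h 51 min
Tue: 8:02 AM–2:10 PM = 6 h 8 min; less 30 min break → 5 h 38 min
Wed: 10:16 AM–5:05 PM = 6 h 49 min; less 30 min break → 6 h 19 min
Thu: 5:45 AM–2:40 PM = 8 h 55 min; less 30 min break → 8 h 25 min
Fri: 6:33 AM–5:51 PM = 11 h 18 min; less 30 min break → 10 h 48 min
Total worked: 40 h 1 min = 40.02 h.
Threshold 40 h → overtime 0 h 1 min, regular 40 h 0 min.

Regular 40.00 hours, overtime 0.02 hours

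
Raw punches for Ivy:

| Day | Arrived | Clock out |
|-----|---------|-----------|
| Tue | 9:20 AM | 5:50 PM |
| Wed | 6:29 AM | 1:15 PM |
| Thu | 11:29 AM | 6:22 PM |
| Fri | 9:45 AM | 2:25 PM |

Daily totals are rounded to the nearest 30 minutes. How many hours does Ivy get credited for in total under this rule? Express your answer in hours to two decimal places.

Tue: 9:20 AM–5:50 PM = 8 h 30 min → rounds to 8 h 30 min
Wed: 6:29 AM–1:15 PM = 6 h 46 min → rounds to 7 h 0 min
Thu: 11:29 AM–6:22 PM = 6 h 53 min → rounds to 7 h 0 min
Fri: 9:45 AM–2:25 PM = 4 h 40 min → rounds to 4 h 30 min
Total credited: 27 h 0 min.

27.00 hours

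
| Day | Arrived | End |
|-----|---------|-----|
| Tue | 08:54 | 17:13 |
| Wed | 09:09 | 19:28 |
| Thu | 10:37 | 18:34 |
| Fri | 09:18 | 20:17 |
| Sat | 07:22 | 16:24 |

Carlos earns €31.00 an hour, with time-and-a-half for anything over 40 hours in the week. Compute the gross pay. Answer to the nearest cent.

Tue: 08:54–17:13 = 8 h 19 min
Wed: 09:09–19:28 = 10 h 19 min
Thu: 10:37–18:34 = 7 h 57 min
Fri: 09:18–20:17 = 10 h 59 min
Sat: 07:22–16:24 = 9 h 2 min
Total worked: 46 h 36 min = 2796 min.
Regular 40 h 0 min = 2400 min at €31.00/h; overtime 6 h 36 min = 396 min at €46.50/h.
Pay = (2400 × €31.00 + 396 × €46.50) ÷ 60 = €1546.90.

€1546.90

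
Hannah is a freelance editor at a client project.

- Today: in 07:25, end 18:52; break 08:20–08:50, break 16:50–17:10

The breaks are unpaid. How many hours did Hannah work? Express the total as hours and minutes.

Today: 07:25–18:52 = 11 h 27 min; less 50 min break → 10 h 37 min

10 h 37 min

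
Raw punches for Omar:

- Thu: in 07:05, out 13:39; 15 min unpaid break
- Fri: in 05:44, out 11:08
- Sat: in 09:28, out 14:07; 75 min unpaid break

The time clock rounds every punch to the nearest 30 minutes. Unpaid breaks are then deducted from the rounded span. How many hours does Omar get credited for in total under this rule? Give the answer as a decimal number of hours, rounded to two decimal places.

15.00 hours

Thu: in 07:05→07:00, out 13:39→13:30; 6 h 30 min − 15 min = 6 h 15 min
Fri: in 05:44→05:30, out 11:08→11:00; 5 h 30 min
Sat: in 09:28→09:30, out 14:07→14:00; 4 h 30 min − 75 min = 3 h 15 min
Total credited: 15 h 0 min.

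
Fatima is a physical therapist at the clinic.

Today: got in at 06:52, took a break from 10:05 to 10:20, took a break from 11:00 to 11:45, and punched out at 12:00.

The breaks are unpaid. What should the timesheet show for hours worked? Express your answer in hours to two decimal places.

4.13 hours

Today: 06:52–12:00 = 5 h 8 min; less 60 min break → 4 h 8 min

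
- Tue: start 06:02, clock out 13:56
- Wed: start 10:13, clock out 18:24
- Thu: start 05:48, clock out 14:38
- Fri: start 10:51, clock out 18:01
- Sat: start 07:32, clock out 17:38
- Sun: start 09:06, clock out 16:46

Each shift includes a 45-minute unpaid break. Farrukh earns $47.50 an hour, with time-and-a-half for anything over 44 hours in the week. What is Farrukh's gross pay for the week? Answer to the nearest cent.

$2186.19

Tue: 06:02–13:56 = 7 h 54 min; less 45 min break → 7 h 9 min
Wed: 10:13–18:24 = 8 h 11 min; less 45 min break → 7 h 26 min
Thu: 05:48–14:38 = 8 h 50 min; less 45 min break → 8 h 5 min
Fri: 10:51–18:01 = 7 h 10 min; less 45 min break → 6 h 25 min
Sat: 07:32–17:38 = 10 h 6 min; less 45 min break → 9 h 21 min
Sun: 09:06–16:46 = 7 h 40 min; less 45 min break → 6 h 55 min
Total worked: 45 h 21 min = 2721 min.
Regular 44 h 0 min = 2640 min at $47.50/h; overtime 1 h 21 min = 81 min at $71.25/h.
Pay = (2640 × $47.50 + 81 × $71.25) ÷ 60 = $2186.19.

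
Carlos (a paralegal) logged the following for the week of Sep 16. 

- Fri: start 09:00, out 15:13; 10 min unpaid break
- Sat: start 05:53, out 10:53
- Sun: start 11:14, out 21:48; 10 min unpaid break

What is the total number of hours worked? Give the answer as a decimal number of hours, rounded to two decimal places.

Fri: 09:00–15:13 = 6 h 13 min; less 10 min break → 6 h 3 min
Sat: 05:53–10:53 = 5 h 0 min
Sun: 11:14–21:48 = 10 h 34 min; less 10 min break → 10 h 24 min
Total: 6 h 3 min + 5 h 0 min + 10 h 24 min = 21 h 27 min.

21.45 hours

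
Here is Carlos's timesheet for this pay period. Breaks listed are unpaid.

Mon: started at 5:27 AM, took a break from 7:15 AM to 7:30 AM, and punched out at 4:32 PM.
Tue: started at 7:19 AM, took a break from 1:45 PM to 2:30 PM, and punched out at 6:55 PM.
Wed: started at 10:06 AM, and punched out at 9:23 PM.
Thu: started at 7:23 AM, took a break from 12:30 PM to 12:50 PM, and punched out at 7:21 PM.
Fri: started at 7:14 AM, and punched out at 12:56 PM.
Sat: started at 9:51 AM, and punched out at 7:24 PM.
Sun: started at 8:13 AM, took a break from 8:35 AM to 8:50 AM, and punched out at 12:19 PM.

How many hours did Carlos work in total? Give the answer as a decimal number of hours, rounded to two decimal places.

63.70 hours

Mon: 5:27 AM–4:32 PM = 11 h 5 min; less 15 min break → 10 h 50 min
Tue: 7:19 AM–6:55 PM = 11 h 36 min; less 45 min break → 10 h 51 min
Wed: 10:06 AM–9:23 PM = 11 h 17 min
Thu: 7:23 AM–7:21 PM = 11 h 58 min; less 20 min break → 11 h 38 min
Fri: 7:14 AM–12:56 PM = 5 h 42 min
Sat: 9:51 AM–7:24 PM = 9 h 33 min
Sun: 8:13 AM–12:19 PM = 4 h 6 min; less 15 min break → 3 h 51 min
Total: 10 h 50 min + 10 h 51 min + 11 h 17 min + 11 h 38 min + 5 h 42 min + 9 h 33 min + 3 h 51 min = 63 h 42 min.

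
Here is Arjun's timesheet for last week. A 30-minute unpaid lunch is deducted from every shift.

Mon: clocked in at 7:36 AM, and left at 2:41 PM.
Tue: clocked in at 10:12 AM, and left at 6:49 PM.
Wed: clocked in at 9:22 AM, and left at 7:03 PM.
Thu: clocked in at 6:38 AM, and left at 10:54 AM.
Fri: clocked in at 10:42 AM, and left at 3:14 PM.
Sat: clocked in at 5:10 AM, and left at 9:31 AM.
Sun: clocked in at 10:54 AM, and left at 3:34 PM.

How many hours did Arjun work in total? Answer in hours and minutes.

Mon: 7:36 AM–2:41 PM = 7 h 5 min; less 30 min break → 6 h 35 min
Tue: 10:12 AM–6:49 PM = 8 h 37 min; less 30 min break → 8 h 7 min
Wed: 9:22 AM–7:03 PM = 9 h 41 min; less 30 min break → 9 h 11 min
Thu: 6:38 AM–10:54 AM = 4 h 16 min; less 30 min break → 3 h 46 min
Fri: 10:42 AM–3:14 PM = 4 h 32 min; less 30 min break → 4 h 2 min
Sat: 5:10 AM–9:31 AM = 4 h 21 min; less 30 min break → 3 h 51 min
Sun: 10:54 AM–3:34 PM = 4 h 40 min; less 30 min break → 4 h 10 min
Total: 6 h 35 min + 8 h 7 min + 9 h 11 min + 3 h 46 min + 4 h 2 min + 3 h 51 min + 4 h 10 min = 39 h 42 min.

39 h 42 min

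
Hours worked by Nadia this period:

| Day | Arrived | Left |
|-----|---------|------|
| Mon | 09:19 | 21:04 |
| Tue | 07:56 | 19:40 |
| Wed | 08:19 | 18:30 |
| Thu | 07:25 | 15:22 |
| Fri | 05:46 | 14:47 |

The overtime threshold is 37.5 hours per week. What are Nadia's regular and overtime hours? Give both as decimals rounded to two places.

Regular 37.50 hours, overtime 13.13 hours

Mon: 09:19–21:04 = 11 h 45 min
Tue: 07:56–19:40 = 11 h 44 min
Wed: 08:19–18:30 = 10 h 11 min
Thu: 07:25–15:22 = 7 h 57 min
Fri: 05:46–14:47 = 9 h 1 min
Total worked: 50 h 38 min = 50.63 h.
Threshold 37.5 h → overtime 13 h 8 min, regular 37 h 30 min.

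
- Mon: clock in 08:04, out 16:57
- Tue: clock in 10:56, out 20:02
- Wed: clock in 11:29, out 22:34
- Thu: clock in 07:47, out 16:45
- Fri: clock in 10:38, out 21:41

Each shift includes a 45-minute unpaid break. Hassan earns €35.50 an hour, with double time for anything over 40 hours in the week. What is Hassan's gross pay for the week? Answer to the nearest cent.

Mon: 08:04–16:57 = 8 h 53 min; less 45 min break → 8 h 8 min
Tue: 10:56–20:02 = 9 h 6 min; less 45 min break → 8 h 21 min
Wed: 11:29–22:34 = 11 h 5 min; less 45 min break → 10 h 20 min
Thu: 07:47–16:45 = 8 h 58 min; less 45 min break → 8 h 13 min
Fri: 10:38–21:41 = 11 h 3 min; less 45 min break → 10 h 18 min
Total worked: 45 h 20 min = 2720 min.
Regular 40 h 0 min = 2400 min at €35.50/h; overtime 5 h 20 min = 320 min at €71.00/h.
Pay = (2400 × €35.50 + 320 × €71.00) ÷ 60 = €1798.67.

€1798.67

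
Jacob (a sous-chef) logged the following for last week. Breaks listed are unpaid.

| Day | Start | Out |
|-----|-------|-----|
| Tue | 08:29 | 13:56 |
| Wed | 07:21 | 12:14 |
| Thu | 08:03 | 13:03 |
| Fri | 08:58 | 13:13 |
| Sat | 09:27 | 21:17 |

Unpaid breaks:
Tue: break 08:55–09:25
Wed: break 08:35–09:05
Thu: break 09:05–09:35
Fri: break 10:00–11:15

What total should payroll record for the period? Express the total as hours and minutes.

Tue: 08:29–13:56 = 5 h 27 min; less 30 min break → 4 h 57 min
Wed: 07:21–12:14 = 4 h 53 min; less 30 min break → 4 h 23 min
Thu: 08:03–13:03 = 5 h 0 min; less 30 min break → 4 h 30 min
Fri: 08:58–13:13 = 4 h 15 min; less 75 min break → 3 h 0 min
Sat: 09:27–21:17 = 11 h 50 min
Total: 4 h 57 min + 4 h 23 min + 4 h 30 min + 3 h 0 min + 11 h 50 min = 28 h 40 min.

28 h 40 min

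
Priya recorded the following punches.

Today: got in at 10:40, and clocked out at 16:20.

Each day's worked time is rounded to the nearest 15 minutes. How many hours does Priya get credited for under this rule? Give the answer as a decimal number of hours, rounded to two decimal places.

5.75 hours

Today: 10:40–16:20 = 5 h 40 min → rounds to 5 h 45 min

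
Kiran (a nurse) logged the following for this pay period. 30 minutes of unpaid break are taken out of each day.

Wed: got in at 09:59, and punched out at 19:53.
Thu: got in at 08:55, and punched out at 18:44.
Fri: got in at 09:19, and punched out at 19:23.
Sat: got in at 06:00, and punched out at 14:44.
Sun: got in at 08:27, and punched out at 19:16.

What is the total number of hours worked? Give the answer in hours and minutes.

Wed: 09:59–19:53 = 9 h 54 min; less 30 min break → 9 h 24 min
Thu: 08:55–18:44 = 9 h 49 min; less 30 min break → 9 h 19 min
Fri: 09:19–19:23 = 10 h 4 min; less 30 min break → 9 h 34 min
Sat: 06:00–14:44 = 8 h 44 min; less 30 min break → 8 h 14 min
Sun: 08:27–19:16 = 10 h 49 min; less 30 min break → 10 h 19 min
Total: 9 h 24 min + 9 h 19 min + 9 h 34 min + 8 h 14 min + 10 h 19 min = 46 h 50 min.

46 h 50 min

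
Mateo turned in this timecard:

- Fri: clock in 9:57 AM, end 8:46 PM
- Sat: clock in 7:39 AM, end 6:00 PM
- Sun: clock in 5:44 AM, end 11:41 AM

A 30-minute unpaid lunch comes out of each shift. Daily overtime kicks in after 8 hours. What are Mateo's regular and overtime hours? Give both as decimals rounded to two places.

Regular 21.45 hours, overtime 4.17 hours

Fri: 9:57 AM–8:46 PM = 10 h 49 min; less 30 min break → 10 h 19 min
Sat: 7:39 AM–6:00 PM = 10 h 21 min; less 30 min break → 9 h 51 min
Sun: 5:44 AM–11:41 AM = 5 h 57 min; less 30 min break → 5 h 27 min
Fri reg 8 h 0 min / OT 2 h 19 min; Sat reg 8 h 0 min / OT 1 h 51 min; Sun reg 5 h 27 min / OT 0 h 0 min.
Totals: regular 21 h 27 min, overtime 4 h 10 min.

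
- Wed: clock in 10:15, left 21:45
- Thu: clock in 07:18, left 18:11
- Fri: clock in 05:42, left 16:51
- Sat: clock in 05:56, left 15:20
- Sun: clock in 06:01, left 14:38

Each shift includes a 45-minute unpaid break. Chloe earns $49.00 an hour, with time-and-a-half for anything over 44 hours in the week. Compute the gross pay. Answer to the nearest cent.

$2435.30

Wed: 10:15–21:45 = 11 h 30 min; less 45 min break → 10 h 45 min
Thu: 07:18–18:11 = 10 h 53 min; less 45 min break → 10 h 8 min
Fri: 05:42–16:51 = 11 h 9 min; less 45 min break → 10 h 24 min
Sat: 05:56–15:20 = 9 h 24 min; less 45 min break → 8 h 39 min
Sun: 06:01–14:38 = 8 h 37 min; less 45 min break → 7 h 52 min
Total worked: 47 h 48 min = 2868 min.
Regular 44 h 0 min = 2640 min at $49.00/h; overtime 3 h 48 min = 228 min at $73.50/h.
Pay = (2640 × $49.00 + 228 × $73.50) ÷ 60 = $2435.30.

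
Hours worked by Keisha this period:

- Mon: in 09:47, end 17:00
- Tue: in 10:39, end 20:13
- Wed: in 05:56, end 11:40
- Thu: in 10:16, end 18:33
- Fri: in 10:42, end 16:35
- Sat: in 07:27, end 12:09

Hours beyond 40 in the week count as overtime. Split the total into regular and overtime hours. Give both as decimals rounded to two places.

Regular 40.00 hours, overtime 1.38 hours

Mon: 09:47–17:00 = 7 h 13 min
Tue: 10:39–20:13 = 9 h 34 min
Wed: 05:56–11:40 = 5 h 44 min
Thu: 10:16–18:33 = 8 h 17 min
Fri: 10:42–16:35 = 5 h 53 min
Sat: 07:27–12:09 = 4 h 42 min
Total worked: 41 h 23 min = 41.38 h.
Threshold 40 h → overtime 1 h 23 min, regular 40 h 0 min.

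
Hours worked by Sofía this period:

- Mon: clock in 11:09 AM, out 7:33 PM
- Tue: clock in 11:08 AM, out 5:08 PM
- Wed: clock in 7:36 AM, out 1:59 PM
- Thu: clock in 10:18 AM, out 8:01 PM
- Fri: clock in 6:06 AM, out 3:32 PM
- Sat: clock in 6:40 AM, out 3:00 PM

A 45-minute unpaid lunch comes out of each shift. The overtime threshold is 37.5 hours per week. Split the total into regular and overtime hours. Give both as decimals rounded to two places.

Mon: 11:09 AM–7:33 PM = 8 h 24 min; less 45 min break → 7 h 39 min
Tue: 11:08 AM–5:08 PM = 6 h 0 min; less 45 min break → 5 h 15 min
Wed: 7:36 AM–1:59 PM = 6 h 23 min; less 45 min break → 5 h 38 min
Thu: 10:18 AM–8:01 PM = 9 h 43 min; less 45 min break → 8 h 58 min
Fri: 6:06 AM–3:32 PM = 9 h 26 min; less 45 min break → 8 h 41 min
Sat: 6:40 AM–3:00 PM = 8 h 20 min; less 45 min break → 7 h 35 min
Total worked: 43 h 46 min = 43.77 h.
Threshold 37.5 h → overtime 6 h 16 min, regular 37 h 30 min.

Regular 37.50 hours, overtime 6.27 hours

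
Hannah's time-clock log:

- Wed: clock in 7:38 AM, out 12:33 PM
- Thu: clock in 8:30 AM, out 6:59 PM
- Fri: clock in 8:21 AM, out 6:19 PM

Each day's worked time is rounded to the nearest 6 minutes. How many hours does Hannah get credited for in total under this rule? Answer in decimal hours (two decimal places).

25.40 hours

Wed: 7:38 AM–12:33 PM = 4 h 55 min → rounds to 4 h 54 min
Thu: 8:30 AM–6:59 PM = 10 h 29 min → rounds to 10 h 30 min
Fri: 8:21 AM–6:19 PM = 9 h 58 min → rounds to 10 h 0 min
Total credited: 25 h 24 min.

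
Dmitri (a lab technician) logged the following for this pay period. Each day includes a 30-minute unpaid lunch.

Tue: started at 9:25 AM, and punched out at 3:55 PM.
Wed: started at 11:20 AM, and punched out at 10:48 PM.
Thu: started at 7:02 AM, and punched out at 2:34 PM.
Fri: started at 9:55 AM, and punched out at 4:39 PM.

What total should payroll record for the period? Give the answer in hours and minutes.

Tue: 9:25 AM–3:55 PM = 6 h 30 min; less 30 min break → 6 h 0 min
Wed: 11:20 AM–10:48 PM = 11 h 28 min; less 30 min break → 10 h 58 min
Thu: 7:02 AM–2:34 PM = 7 h 32 min; less 30 min break → 7 h 2 min
Fri: 9:55 AM–4:39 PM = 6 h 44 min; less 30 min break → 6 h 14 min
Total: 6 h 0 min + 10 h 58 min + 7 h 2 min + 6 h 14 min = 30 h 14 min.

30 h 14 min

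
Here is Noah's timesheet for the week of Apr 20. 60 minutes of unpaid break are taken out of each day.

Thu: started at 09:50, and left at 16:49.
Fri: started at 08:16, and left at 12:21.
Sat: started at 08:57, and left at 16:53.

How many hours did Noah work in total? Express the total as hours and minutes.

Thu: 09:50–16:49 = 6 h 59 min; less 60 min break → 5 h 59 min
Fri: 08:16–12:21 = 4 h 5 min; less 60 min break → 3 h 5 min
Sat: 08:57–16:53 = 7 h 56 min; less 60 min break → 6 h 56 min
Total: 5 h 59 min + 3 h 5 min + 6 h 56 min = 16 h 0 min.

16 h 0 min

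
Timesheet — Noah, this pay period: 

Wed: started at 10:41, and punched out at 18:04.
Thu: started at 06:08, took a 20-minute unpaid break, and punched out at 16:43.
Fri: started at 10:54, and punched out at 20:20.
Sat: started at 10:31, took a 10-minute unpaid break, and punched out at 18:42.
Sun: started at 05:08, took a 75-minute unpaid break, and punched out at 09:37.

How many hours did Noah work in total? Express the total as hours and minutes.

38 h 19 min

Wed: 10:41–18:04 = 7 h 23 min
Thu: 06:08–16:43 = 10 h 35 min; less 20 min break → 10 h 15 min
Fri: 10:54–20:20 = 9 h 26 min
Sat: 10:31–18:42 = 8 h 11 min; less 10 min break → 8 h 1 min
Sun: 05:08–09:37 = 4 h 29 min; less 75 min break → 3 h 14 min
Total: 7 h 23 min + 10 h 15 min + 9 h 26 min + 8 h 1 min + 3 h 14 min = 38 h 19 min.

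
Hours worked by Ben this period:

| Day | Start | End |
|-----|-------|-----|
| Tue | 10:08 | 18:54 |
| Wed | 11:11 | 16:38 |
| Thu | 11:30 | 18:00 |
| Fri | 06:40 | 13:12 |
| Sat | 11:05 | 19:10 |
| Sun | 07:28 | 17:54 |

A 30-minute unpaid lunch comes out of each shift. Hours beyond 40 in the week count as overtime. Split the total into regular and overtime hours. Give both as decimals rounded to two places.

Tue: 10:08–18:54 = 8 h 46 min; less 30 min break → 8 h 16 min
Wed: 11:11–16:38 = 5 h 27 min; less 30 min break → 4 h 57 min
Thu: 11:30–18:00 = 6 h 30 min; less 30 min break → 6 h 0 min
Fri: 06:40–13:12 = 6 h 32 min; less 30 min break → 6 h 2 min
Sat: 11:05–19:10 = 8 h 5 min; less 30 min break → 7 h 35 min
Sun: 07:28–17:54 = 10 h 26 min; less 30 min break → 9 h 56 min
Total worked: 42 h 46 min = 42.77 h.
Threshold 40 h → overtime 2 h 46 min, regular 40 h 0 min.

Regular 40.00 hours, overtime 2.77 hours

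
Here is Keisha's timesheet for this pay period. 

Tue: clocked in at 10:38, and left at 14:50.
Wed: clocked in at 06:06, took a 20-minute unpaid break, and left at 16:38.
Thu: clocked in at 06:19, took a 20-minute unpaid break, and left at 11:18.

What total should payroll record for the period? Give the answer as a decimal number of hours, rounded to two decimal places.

19.05 hours

Tue: 10:38–14:50 = 4 h 12 min
Wed: 06:06–16:38 = 10 h 32 min; less 20 min break → 10 h 12 min
Thu: 06:19–11:18 = 4 h 59 min; less 20 min break → 4 h 39 min
Total: 4 h 12 min + 10 h 12 min + 4 h 39 min = 19 h 3 min.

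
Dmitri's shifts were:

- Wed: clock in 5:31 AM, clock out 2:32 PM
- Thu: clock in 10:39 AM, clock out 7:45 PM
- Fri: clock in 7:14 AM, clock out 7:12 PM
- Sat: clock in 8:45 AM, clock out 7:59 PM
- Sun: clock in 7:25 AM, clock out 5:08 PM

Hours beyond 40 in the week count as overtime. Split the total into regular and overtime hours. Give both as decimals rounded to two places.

Wed: 5:31 AM–2:32 PM = 9 h 1 min
Thu: 10:39 AM–7:45 PM = 9 h 6 min
Fri: 7:14 AM–7:12 PM = 11 h 58 min
Sat: 8:45 AM–7:59 PM = 11 h 14 min
Sun: 7:25 AM–5:08 PM = 9 h 43 min
Total worked: 51 h 2 min = 51.03 h.
Threshold 40 h → overtime 11 h 2 min, regular 40 h 0 min.

Regular 40.00 hours, overtime 11.03 hours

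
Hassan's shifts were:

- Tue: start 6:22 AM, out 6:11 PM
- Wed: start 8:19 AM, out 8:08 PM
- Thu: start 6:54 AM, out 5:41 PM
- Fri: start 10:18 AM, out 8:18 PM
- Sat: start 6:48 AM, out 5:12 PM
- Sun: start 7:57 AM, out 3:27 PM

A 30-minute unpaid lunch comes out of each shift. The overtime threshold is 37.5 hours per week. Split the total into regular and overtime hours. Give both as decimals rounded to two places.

Tue: 6:22 AM–6:11 PM = 11 h 49 min; less 30 min break → 11 h 19 min
Wed: 8:19 AM–8:08 PM = 11 h 49 min; less 30 min break → 11 h 19 min
Thu: 6:54 AM–5:41 PM = 10 h 47 min; less 30 min break → 10 h 17 min
Fri: 10:18 AM–8:18 PM = 10 h 0 min; less 30 min break → 9 h 30 min
Sat: 6:48 AM–5:12 PM = 10 h 24 min; less 30 min break → 9 h 54 min
Sun: 7:57 AM–3:27 PM = 7 h 30 min; less 30 min break → 7 h 0 min
Total worked: 59 h 19 min = 59.32 h.
Threshold 37.5 h → overtime 21 h 49 min, regular 37 h 30 min.

Regular 37.50 hours, overtime 21.82 hours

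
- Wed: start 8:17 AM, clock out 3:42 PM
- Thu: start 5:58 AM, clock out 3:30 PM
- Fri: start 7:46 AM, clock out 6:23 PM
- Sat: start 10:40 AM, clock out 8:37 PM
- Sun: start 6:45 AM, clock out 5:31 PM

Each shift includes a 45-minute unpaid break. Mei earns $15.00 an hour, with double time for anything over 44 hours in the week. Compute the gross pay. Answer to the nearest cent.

Wed: 8:17 AM–3:42 PM = 7 h 25 min; less 45 min break → 6 h 40 min
Thu: 5:58 AM–3:30 PM = 9 h 32 min; less 45 min break → 8 h 47 min
Fri: 7:46 AM–6:23 PM = 10 h 37 min; less 45 min break → 9 h 52 min
Sat: 10:40 AM–8:37 PM = 9 h 57 min; less 45 min break → 9 h 12 min
Sun: 6:45 AM–5:31 PM = 10 h 46 min; less 45 min break → 10 h 1 min
Total worked: 44 h 32 min = 2672 min.
Regular 44 h 0 min = 2640 min at $15.00/h; overtime 0 h 32 min = 32 min at $30.00/h.
Pay = (2640 × $15.00 + 32 × $30.00) ÷ 60 = $676.00.

$676.00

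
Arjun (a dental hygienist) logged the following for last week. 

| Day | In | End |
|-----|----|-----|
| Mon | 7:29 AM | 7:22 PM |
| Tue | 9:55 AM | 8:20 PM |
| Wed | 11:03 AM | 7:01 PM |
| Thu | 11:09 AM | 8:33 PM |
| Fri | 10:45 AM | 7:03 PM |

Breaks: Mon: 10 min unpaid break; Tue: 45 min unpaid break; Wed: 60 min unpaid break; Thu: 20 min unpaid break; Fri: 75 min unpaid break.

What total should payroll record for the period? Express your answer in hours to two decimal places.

44.47 hours

Mon: 7:29 AM–7:22 PM = 11 h 53 min; less 10 min break → 11 h 43 min
Tue: 9:55 AM–8:20 PM = 10 h 25 min; less 45 min break → 9 h 40 min
Wed: 11:03 AM–7:01 PM = 7 h 58 min; less 60 min break → 6 h 58 min
Thu: 11:09 AM–8:33 PM = 9 h 24 min; less 20 min break → 9 h 4 min
Fri: 10:45 AM–7:03 PM = 8 h 18 min; less 75 min break → 7 h 3 min
Total: 11 h 43 min + 9 h 40 min + 6 h 58 min + 9 h 4 min + 7 h 3 min = 44 h 28 min.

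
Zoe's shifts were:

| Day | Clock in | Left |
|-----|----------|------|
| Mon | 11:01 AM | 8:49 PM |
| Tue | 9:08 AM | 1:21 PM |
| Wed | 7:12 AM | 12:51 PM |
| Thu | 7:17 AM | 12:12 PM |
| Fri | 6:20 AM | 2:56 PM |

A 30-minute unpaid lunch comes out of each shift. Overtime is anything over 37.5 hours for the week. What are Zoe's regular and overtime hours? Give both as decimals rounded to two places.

Regular 30.68 hours, overtime 0.00 hours

Mon: 11:01 AM–8:49 PM = 9 h 48 min; less 30 min break → 9 h 18 min
Tue: 9:08 AM–1:21 PM = 4 h 13 min; less 30 min break → 3 h 43 min
Wed: 7:12 AM–12:51 PM = 5 h 39 min; less 30 min break → 5 h 9 min
Thu: 7:17 AM–12:12 PM = 4 h 55 min; less 30 min break → 4 h 25 min
Fri: 6:20 AM–2:56 PM = 8 h 36 min; less 30 min break → 8 h 6 min
Total worked: 30 h 41 min = 30.68 h.
Threshold 37.5 h → overtime 0 h 0 min, regular 30 h 41 min.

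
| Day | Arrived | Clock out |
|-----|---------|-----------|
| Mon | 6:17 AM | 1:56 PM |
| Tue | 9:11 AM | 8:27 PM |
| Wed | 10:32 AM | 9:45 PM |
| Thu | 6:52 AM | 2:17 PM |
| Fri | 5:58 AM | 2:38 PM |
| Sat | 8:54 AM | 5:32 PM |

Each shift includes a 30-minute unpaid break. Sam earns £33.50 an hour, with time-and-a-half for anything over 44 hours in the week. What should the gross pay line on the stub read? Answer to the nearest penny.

Mon: 6:17 AM–1:56 PM = 7 h 39 min; less 30 min break → 7 h 9 min
Tue: 9:11 AM–8:27 PM = 11 h 16 min; less 30 min break → 10 h 46 min
Wed: 10:32 AM–9:45 PM = 11 h 13 min; less 30 min break → 10 h 43 min
Thu: 6:52 AM–2:17 PM = 7 h 25 min; less 30 min break → 6 h 55 min
Fri: 5:58 AM–2:38 PM = 8 h 40 min; less 30 min break → 8 h 10 min
Sat: 8:54 AM–5:32 PM = 8 h 38 min; less 30 min break → 8 h 8 min
Total worked: 51 h 51 min = 3111 min.
Regular 44 h 0 min = 2640 min at £33.50/h; overtime 7 h 51 min = 471 min at £50.25/h.
Pay = (2640 × £33.50 + 471 × £50.25) ÷ 60 = £1868.46.

£1868.46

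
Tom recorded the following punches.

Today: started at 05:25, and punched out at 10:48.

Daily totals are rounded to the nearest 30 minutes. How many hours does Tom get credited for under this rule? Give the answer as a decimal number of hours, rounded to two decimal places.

5.50 hours

Today: 05:25–10:48 = 5 h 23 min → rounds to 5 h 30 min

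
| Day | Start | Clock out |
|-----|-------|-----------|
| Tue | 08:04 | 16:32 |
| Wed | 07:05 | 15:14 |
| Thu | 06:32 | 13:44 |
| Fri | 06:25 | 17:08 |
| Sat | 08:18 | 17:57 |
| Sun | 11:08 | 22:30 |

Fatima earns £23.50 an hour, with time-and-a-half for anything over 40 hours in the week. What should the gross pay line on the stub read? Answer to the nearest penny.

Tue: 08:04–16:32 = 8 h 28 min
Wed: 07:05–15:14 = 8 h 9 min
Thu: 06:32–13:44 = 7 h 12 min
Fri: 06:25–17:08 = 10 h 43 min
Sat: 08:18–17:57 = 9 h 39 min
Sun: 11:08–22:30 = 11 h 22 min
Total worked: 55 h 33 min = 3333 min.
Regular 40 h 0 min = 2400 min at £23.50/h; overtime 15 h 33 min = 933 min at £35.25/h.
Pay = (2400 × £23.50 + 933 × £35.25) ÷ 60 = £1488.14.

£1488.14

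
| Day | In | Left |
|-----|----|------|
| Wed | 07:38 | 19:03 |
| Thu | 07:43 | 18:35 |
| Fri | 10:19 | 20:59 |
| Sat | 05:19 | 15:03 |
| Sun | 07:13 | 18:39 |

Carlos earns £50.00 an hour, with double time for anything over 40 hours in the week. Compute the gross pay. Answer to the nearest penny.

£3411.67

Wed: 07:38–19:03 = 11 h 25 min
Thu: 07:43–18:35 = 10 h 52 min
Fri: 10:19–20:59 = 10 h 40 min
Sat: 05:19–15:03 = 9 h 44 min
Sun: 07:13–18:39 = 11 h 26 min
Total worked: 54 h 7 min = 3247 min.
Regular 40 h 0 min = 2400 min at £50.00/h; overtime 14 h 7 min = 847 min at £100.00/h.
Pay = (2400 × £50.00 + 847 × £100.00) ÷ 60 = £3411.67.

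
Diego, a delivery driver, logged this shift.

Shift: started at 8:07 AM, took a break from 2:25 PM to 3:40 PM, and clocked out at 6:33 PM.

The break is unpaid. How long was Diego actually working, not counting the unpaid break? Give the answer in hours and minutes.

Shift: 8:07 AM–6:33 PM = 10 h 26 min; less 75 min break → 9 h 11 min

9 h 11 min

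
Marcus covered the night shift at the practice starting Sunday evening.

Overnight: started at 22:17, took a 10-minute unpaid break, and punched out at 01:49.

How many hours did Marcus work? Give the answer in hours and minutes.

Overnight: 22:17 → midnight = 1 h 43 min; midnight → 01:49 = 1 h 49 min; span 3 h 32 min; less 10 min break → 3 h 22 min

3 h 22 min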